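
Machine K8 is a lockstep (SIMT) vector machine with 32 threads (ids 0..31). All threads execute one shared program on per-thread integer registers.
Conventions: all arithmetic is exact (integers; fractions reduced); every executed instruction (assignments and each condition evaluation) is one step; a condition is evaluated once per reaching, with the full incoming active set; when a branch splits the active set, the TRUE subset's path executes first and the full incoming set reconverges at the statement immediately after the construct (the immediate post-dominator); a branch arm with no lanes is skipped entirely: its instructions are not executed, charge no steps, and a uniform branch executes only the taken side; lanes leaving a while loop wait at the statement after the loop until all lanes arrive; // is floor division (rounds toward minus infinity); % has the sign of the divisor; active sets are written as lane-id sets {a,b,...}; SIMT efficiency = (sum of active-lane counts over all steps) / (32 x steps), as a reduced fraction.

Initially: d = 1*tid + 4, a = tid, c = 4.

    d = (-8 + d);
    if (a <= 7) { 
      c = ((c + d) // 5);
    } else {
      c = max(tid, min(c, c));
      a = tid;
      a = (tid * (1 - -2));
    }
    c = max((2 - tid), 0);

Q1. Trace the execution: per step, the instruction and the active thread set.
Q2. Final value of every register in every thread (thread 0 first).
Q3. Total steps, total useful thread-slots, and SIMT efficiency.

step 0: d <- (-8 + d)                {0,1,2,3,4,5,6,7,8,9,10,11,12,13,14,15,16,17,18,19,20,21,22,23,24,25,26,27,28,29,30,31}
step 1: eval (a <= 7)                {0,1,2,3,4,5,6,7,8,9,10,11,12,13,14,15,16,17,18,19,20,21,22,23,24,25,26,27,28,29,30,31}
step 2: c <- ((c + d) // 5)          {0,1,2,3,4,5,6,7}
step 3: c <- max(tid, min(c, c))     {8,9,10,11,12,13,14,15,16,17,18,19,20,21,22,23,24,25,26,27,28,29,30,31}
step 4: a <- tid                     {8,9,10,11,12,13,14,15,16,17,18,19,20,21,22,23,24,25,26,27,28,29,30,31}
step 5: a <- (tid * (1 - -2))        {8,9,10,11,12,13,14,15,16,17,18,19,20,21,22,23,24,25,26,27,28,29,30,31}
step 6: c <- max((2 - tid), 0)       {0,1,2,3,4,5,6,7,8,9,10,11,12,13,14,15,16,17,18,19,20,21,22,23,24,25,26,27,28,29,30,31}

Answer: 7 steps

d: -4,-3,-2,-1,0,1,2,3,4,5,6,7,8,9,10,11,12,13,14,15,16,17,18,19,20,21,22,23,24,25,26,27
a: 0,1,2,3,4,5,6,7,24,27,30,33,36,39,42,45,48,51,54,57,60,63,66,69,72,75,78,81,84,87,90,93
c: 2,1,0,0,0,0,0,0,0,0,0,0,0,0,0,0,0,0,0,0,0,0,0,0,0,0,0,0,0,0,0,0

steps = 7; useful = 176; efficiency = 176/224 = 11/14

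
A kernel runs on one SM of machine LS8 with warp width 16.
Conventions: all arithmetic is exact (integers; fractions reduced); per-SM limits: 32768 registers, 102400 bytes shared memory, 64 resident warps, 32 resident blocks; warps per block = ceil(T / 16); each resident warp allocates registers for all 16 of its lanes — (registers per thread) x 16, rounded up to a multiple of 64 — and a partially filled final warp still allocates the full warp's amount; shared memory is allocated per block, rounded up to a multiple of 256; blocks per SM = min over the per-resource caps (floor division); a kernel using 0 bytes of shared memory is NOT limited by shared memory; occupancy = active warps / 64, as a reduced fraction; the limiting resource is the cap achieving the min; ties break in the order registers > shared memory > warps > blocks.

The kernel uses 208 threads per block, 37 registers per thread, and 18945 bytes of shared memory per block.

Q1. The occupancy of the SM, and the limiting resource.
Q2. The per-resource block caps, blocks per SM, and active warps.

Answer: occupancy 39/64, limited by registers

registers: 3 blocks
shared memory: 5 blocks
warps: 4 blocks
blocks: 32 blocks

Answer: 3 blocks, 39 active warps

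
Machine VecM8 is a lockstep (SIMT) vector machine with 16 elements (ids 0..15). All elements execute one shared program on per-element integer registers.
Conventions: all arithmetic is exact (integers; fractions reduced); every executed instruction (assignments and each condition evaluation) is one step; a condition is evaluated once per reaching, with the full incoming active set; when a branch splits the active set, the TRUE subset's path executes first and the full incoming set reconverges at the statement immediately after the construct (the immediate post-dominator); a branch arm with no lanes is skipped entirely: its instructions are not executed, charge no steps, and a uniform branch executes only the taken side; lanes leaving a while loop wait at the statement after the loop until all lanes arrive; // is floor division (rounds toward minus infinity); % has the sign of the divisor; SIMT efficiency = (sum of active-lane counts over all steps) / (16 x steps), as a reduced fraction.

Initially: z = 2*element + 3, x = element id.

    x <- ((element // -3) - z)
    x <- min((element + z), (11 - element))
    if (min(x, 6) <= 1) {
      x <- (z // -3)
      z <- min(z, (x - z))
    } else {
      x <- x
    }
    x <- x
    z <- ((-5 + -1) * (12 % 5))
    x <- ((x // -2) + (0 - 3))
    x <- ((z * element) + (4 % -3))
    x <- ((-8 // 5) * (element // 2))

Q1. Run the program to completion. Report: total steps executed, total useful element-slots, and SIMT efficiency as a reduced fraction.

Answer: 11 steps, 150 useful, 75/88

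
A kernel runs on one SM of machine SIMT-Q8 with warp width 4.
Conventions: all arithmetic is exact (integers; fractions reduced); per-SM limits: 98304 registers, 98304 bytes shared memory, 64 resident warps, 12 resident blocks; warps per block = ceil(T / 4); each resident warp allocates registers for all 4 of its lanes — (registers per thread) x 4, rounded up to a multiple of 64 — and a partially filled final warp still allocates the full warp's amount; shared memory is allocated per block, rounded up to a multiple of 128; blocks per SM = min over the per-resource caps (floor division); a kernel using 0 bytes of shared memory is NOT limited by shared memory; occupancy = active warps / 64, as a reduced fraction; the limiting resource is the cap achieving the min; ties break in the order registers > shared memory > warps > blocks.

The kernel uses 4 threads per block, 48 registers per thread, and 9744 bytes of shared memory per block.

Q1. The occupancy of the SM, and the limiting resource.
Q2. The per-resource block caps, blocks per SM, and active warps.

Answer: occupancy 9/64, limited by shared memory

registers: 512 blocks
shared memory: 9 blocks
warps: 64 blocks
blocks: 12 blocks

Answer: 9 blocks, 9 active warps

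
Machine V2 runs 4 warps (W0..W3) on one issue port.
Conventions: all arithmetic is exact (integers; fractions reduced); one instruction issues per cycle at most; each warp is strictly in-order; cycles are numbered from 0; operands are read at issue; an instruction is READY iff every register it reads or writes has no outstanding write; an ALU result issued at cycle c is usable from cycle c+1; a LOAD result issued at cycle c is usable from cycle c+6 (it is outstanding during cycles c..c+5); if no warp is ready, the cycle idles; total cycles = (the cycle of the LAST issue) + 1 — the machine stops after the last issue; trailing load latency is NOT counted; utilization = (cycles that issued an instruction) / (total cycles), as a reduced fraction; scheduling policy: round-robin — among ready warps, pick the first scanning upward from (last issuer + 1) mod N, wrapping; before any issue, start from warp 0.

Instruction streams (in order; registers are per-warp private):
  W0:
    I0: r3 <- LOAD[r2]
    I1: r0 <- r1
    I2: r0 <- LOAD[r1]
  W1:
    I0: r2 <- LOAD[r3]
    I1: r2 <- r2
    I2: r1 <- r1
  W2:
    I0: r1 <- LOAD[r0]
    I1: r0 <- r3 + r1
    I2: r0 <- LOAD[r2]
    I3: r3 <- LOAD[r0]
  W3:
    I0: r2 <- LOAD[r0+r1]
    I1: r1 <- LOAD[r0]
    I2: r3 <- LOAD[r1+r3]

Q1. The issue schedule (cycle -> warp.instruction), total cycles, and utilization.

cycle 0: W0.I0
cycle 1: W1.I0
cycle 2: W2.I0
cycle 3: W3.I0
cycle 4: W0.I1
cycle 5: W3.I1
cycle 6: W0.I2
cycle 7: W1.I1
cycle 8: W2.I1
cycle 9: W1.I2
cycle 10: W2.I2
cycle 11: W3.I2
cycle 12: idle
cycle 13: idle
cycle 14: idle
cycle 15: idle
cycle 16: W2.I3

Answer: 17 cycles, utilization 13/17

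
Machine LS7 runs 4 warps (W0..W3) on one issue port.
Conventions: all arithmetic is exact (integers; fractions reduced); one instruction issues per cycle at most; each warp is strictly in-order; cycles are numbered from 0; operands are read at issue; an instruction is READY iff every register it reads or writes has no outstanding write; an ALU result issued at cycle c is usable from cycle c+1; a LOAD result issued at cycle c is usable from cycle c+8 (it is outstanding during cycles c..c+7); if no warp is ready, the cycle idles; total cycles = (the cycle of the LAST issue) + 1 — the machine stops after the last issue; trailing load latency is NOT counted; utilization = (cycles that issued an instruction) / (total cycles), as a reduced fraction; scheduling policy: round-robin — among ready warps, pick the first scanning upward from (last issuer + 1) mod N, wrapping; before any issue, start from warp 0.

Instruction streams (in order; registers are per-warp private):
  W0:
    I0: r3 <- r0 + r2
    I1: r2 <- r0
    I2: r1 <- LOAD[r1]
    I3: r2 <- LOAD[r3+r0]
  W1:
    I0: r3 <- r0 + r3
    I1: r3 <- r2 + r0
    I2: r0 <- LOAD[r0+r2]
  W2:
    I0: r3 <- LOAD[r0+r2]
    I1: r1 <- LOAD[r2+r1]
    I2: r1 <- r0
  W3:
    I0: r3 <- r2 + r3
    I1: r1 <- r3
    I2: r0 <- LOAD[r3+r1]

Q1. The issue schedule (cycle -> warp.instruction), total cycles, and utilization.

cycle 0: W0.I0
cycle 1: W1.I0
cycle 2: W2.I0
cycle 3: W3.I0
cycle 4: W0.I1
cycle 5: W1.I1
cycle 6: W2.I1
cycle 7: W3.I1
cycle 8: W0.I2
cycle 9: W1.I2
cycle 10: W3.I2
cycle 11: W0.I3
cycle 12: idle
cycle 13: idle
cycle 14: W2.I2

Answer: 15 cycles, utilization 13/15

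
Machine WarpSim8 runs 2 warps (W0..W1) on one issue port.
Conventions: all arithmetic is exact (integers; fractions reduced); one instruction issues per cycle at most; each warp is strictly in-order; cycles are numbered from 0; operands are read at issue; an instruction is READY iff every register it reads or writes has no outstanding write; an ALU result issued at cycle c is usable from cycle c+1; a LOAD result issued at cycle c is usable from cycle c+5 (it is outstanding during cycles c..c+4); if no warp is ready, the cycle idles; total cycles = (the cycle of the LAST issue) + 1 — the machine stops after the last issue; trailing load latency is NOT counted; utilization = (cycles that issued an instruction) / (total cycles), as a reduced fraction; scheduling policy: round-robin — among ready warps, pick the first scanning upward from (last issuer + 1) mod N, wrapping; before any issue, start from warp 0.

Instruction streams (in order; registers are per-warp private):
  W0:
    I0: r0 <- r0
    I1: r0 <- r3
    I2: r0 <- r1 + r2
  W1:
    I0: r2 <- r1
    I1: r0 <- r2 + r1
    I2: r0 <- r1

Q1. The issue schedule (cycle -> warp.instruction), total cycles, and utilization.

cycle 0: W0.I0
cycle 1: W1.I0
cycle 2: W0.I1
cycle 3: W1.I1
cycle 4: W0.I2
cycle 5: W1.I2

Answer: 6 cycles, utilization 1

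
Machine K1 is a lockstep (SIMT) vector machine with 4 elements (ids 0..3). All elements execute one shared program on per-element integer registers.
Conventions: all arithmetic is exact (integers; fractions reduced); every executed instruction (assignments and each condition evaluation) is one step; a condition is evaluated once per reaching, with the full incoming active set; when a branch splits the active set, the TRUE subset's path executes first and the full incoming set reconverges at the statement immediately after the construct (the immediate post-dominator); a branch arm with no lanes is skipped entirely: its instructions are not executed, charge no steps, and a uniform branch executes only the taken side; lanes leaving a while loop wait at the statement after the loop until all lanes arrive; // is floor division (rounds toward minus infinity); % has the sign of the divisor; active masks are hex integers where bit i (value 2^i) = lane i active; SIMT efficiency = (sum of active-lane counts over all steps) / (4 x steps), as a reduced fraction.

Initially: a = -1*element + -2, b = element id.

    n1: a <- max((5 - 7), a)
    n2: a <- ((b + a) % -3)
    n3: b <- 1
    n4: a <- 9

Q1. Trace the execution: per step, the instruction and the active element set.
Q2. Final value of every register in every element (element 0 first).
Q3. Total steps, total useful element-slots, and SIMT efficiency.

step 0: a <- max((5 - 7), a)         0xf
step 1: a <- ((b + a) % -3)          0xf
step 2: b <- 1                       0xf
step 3: a <- 9                       0xf

Answer: 4 steps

a: 9,9,9,9
b: 1,1,1,1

steps = 4; useful = 16; efficiency = 16/16 = 1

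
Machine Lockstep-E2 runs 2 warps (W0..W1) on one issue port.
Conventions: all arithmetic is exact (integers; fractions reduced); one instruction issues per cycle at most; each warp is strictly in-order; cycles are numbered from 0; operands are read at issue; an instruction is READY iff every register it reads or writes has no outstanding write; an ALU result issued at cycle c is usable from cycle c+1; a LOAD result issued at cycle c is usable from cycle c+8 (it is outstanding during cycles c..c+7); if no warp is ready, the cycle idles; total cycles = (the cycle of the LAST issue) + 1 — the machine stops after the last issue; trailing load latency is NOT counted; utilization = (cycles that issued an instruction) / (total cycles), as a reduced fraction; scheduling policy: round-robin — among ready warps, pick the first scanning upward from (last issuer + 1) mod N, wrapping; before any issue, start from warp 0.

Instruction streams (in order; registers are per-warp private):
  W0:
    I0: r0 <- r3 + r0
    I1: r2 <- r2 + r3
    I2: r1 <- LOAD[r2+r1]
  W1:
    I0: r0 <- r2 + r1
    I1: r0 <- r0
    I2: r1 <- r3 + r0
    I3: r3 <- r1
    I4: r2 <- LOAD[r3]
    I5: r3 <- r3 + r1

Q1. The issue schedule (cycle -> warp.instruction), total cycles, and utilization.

cycle 0: W0.I0
cycle 1: W1.I0
cycle 2: W0.I1
cycle 3: W1.I1
cycle 4: W0.I2
cycle 5: W1.I2
cycle 6: W1.I3
cycle 7: W1.I4
cycle 8: W1.I5

Answer: 9 cycles, utilization 1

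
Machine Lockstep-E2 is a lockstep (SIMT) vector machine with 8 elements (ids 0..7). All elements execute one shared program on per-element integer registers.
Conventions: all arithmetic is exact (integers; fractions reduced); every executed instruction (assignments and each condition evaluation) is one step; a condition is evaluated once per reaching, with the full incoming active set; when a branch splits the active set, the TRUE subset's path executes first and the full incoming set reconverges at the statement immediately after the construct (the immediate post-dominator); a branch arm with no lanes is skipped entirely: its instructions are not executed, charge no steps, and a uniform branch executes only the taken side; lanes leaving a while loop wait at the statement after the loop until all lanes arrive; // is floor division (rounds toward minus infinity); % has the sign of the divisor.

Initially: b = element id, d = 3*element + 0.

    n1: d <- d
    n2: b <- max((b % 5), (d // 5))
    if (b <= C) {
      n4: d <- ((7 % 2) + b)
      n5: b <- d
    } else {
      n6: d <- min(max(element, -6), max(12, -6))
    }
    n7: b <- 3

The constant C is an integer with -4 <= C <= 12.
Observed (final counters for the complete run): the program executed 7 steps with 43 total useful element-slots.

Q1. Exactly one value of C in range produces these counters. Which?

Answer: C = 2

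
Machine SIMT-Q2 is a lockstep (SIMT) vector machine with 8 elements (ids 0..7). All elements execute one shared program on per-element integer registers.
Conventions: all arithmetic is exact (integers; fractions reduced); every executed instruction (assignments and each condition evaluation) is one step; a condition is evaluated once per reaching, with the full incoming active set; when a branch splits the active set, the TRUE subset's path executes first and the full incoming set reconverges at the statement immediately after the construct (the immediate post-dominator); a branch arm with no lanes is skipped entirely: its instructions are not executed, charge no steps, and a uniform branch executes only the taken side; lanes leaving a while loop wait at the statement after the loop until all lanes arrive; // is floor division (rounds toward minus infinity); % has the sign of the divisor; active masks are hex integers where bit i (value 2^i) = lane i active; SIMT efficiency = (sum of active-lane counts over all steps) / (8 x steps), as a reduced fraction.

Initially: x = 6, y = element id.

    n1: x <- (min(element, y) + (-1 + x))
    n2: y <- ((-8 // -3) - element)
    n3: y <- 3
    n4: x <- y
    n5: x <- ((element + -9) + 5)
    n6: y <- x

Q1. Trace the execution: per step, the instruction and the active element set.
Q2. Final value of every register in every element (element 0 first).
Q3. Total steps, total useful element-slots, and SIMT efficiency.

step 0: x <- (min(element, y) + (-1 + x)) 0xff
step 1: y <- ((-8 // -3) - element)  0xff
step 2: y <- 3                       0xff
step 3: x <- y                       0xff
step 4: x <- ((element + -9) + 5)    0xff
step 5: y <- x                       0xff

Answer: 6 steps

x: -4,-3,-2,-1,0,1,2,3
y: -4,-3,-2,-1,0,1,2,3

steps = 6; useful = 48; efficiency = 48/48 = 1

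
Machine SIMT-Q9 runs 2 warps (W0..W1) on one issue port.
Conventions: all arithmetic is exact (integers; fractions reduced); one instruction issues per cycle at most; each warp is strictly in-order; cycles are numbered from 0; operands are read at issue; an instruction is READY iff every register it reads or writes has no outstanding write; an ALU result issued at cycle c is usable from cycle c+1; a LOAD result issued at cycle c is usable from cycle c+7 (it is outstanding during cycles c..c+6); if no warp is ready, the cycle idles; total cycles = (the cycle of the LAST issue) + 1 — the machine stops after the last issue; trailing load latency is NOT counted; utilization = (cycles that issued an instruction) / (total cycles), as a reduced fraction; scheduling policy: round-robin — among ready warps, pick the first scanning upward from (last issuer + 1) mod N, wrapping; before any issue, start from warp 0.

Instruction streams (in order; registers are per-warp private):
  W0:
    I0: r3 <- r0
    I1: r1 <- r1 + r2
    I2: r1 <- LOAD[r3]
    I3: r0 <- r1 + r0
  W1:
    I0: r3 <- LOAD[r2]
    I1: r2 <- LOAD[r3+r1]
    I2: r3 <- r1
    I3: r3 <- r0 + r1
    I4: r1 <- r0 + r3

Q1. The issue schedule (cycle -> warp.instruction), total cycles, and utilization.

cycle 0: W0.I0
cycle 1: W1.I0
cycle 2: W0.I1
cycle 3: W0.I2
cycle 4: idle
cycle 5: idle
cycle 6: idle
cycle 7: idle
cycle 8: W1.I1
cycle 9: W1.I2
cycle 10: W0.I3
cycle 11: W1.I3
cycle 12: W1.I4

Answer: 13 cycles, utilization 9/13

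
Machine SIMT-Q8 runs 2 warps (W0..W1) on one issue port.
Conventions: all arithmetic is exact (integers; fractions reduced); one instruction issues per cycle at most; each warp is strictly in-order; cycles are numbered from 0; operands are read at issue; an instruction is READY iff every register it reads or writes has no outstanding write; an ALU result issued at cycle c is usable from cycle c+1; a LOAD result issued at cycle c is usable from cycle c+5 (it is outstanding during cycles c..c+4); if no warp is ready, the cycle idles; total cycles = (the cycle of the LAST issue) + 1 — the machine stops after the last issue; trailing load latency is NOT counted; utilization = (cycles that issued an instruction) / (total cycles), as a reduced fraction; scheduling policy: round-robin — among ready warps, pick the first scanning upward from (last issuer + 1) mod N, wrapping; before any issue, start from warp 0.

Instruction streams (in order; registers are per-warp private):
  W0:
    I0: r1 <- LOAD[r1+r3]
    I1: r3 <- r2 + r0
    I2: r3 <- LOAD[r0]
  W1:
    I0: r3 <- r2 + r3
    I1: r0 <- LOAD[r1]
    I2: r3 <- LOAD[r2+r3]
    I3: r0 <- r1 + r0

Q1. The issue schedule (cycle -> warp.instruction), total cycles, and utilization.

cycle 0: W0.I0
cycle 1: W1.I0
cycle 2: W0.I1
cycle 3: W1.I1
cycle 4: W0.I2
cycle 5: W1.I2
cycle 6: idle
cycle 7: idle
cycle 8: W1.I3

Answer: 9 cycles, utilization 7/9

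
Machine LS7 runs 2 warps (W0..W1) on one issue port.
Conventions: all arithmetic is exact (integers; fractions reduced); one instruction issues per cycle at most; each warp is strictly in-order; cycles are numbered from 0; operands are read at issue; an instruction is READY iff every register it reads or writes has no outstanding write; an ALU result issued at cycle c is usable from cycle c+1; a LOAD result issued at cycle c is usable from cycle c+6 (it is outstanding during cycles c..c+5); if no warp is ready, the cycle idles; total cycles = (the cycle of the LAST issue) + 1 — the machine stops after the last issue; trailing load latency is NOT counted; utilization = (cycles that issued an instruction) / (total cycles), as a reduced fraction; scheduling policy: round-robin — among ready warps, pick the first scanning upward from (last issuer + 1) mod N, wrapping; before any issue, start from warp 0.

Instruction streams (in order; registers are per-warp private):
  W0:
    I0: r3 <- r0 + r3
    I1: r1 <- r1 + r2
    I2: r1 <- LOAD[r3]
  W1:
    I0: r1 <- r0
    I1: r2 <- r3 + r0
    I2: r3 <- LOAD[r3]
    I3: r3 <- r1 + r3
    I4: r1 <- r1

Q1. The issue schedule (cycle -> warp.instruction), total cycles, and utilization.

cycle 0: W0.I0
cycle 1: W1.I0
cycle 2: W0.I1
cycle 3: W1.I1
cycle 4: W0.I2
cycle 5: W1.I2
cycle 6: idle
cycle 7: idle
cycle 8: idle
cycle 9: idle
cycle 10: idle
cycle 11: W1.I3
cycle 12: W1.I4

Answer: 13 cycles, utilization 8/13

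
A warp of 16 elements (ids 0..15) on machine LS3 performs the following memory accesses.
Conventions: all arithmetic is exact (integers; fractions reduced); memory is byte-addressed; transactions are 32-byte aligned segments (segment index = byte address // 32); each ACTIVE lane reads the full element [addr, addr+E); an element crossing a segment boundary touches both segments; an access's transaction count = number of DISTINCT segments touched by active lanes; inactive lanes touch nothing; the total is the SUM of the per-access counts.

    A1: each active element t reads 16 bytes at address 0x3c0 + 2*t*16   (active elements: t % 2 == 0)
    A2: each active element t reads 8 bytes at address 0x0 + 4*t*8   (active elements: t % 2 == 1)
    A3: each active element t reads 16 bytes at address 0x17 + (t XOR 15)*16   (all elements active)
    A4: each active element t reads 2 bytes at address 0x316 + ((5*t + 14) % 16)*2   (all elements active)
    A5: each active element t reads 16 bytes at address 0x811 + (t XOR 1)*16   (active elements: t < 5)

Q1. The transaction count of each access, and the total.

A1: 8 transactions
A2: 8 transactions
A3: 9 transactions
A4: 2 transactions
A5: 4 transactions

Answer: 8,8,9,2,4; total 31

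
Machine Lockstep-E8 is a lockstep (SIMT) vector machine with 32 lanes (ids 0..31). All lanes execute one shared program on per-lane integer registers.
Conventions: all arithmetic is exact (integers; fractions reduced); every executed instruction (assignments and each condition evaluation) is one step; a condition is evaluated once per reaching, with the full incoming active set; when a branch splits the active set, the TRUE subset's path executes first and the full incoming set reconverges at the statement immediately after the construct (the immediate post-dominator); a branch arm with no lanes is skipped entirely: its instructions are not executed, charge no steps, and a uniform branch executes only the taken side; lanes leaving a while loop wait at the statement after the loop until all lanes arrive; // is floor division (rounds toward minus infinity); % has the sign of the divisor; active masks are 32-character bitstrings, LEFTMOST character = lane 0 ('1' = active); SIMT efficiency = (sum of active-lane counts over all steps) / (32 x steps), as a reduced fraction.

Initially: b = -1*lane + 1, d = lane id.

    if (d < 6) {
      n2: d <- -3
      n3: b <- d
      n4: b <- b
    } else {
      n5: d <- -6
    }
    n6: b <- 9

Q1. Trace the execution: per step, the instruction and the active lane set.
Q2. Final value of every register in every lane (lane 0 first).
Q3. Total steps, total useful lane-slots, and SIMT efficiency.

step 0: eval (d < 6)                 11111111111111111111111111111111
step 1: d <- -3                      11111100000000000000000000000000
step 2: b <- d                       11111100000000000000000000000000
step 3: b <- b                       11111100000000000000000000000000
step 4: d <- -6                      00000011111111111111111111111111
step 5: b <- 9                       11111111111111111111111111111111

Answer: 6 steps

b: 9,9,9,9,9,9,9,9,9,9,9,9,9,9,9,9,9,9,9,9,9,9,9,9,9,9,9,9,9,9,9,9
d: -3,-3,-3,-3,-3,-3,-6,-6,-6,-6,-6,-6,-6,-6,-6,-6,-6,-6,-6,-6,-6,-6,-6,-6,-6,-6,-6,-6,-6,-6,-6,-6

steps = 6; useful = 108; efficiency = 108/192 = 9/16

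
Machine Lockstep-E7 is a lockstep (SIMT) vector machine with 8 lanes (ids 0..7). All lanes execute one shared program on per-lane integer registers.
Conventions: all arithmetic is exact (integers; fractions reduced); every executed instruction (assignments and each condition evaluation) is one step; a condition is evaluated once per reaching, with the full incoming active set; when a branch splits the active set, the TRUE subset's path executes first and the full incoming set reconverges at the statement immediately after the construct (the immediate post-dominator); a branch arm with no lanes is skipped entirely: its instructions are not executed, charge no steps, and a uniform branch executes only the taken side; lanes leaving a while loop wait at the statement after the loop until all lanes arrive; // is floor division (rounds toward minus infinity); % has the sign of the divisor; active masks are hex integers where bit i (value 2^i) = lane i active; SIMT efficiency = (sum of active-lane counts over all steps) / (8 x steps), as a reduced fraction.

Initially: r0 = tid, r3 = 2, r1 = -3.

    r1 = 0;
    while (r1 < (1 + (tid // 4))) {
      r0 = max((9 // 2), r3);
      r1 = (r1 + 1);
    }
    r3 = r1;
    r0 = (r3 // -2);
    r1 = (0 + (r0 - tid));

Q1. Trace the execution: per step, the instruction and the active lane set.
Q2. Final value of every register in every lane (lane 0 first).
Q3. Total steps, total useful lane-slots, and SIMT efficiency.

step 0: r1 <- 0                      0xff
step 1: eval (r1 < (1 + (tid // 4))) 0xff
step 2: r0 <- max((9 // 2), r3)      0xff
step 3: r1 <- (r1 + 1)               0xff
step 4: eval (r1 < (1 + (tid // 4))) 0xff
step 5: r0 <- max((9 // 2), r3)      0xf0
step 6: r1 <- (r1 + 1)               0xf0
step 7: eval (r1 < (1 + (tid // 4))) 0xf0
step 8: r3 <- r1                     0xff
step 9: r0 <- (r3 // -2)             0xff
step 10: r1 <- (0 + (r0 - tid))       0xff

Answer: 11 steps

r0: -1,-1,-1,-1,-1,-1,-1,-1
r3: 1,1,1,1,2,2,2,2
r1: -1,-2,-3,-4,-5,-6,-7,-8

steps = 11; useful = 76; efficiency = 76/88 = 19/22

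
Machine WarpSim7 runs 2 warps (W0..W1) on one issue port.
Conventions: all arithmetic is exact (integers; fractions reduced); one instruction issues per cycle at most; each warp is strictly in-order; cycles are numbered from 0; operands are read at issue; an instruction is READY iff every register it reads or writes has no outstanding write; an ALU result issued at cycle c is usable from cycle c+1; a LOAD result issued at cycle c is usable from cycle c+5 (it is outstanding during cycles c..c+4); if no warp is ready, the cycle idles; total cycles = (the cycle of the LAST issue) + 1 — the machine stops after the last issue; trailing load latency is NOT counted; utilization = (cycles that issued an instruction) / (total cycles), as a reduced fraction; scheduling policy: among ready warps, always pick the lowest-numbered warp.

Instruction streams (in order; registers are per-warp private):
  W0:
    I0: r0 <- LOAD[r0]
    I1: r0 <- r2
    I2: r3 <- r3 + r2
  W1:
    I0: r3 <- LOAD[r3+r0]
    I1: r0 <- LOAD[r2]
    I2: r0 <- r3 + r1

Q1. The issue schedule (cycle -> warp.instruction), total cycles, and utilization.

cycle 0: W0.I0
cycle 1: W1.I0
cycle 2: W1.I1
cycle 3: idle
cycle 4: idle
cycle 5: W0.I1
cycle 6: W0.I2
cycle 7: W1.I2

Answer: 8 cycles, utilization 3/4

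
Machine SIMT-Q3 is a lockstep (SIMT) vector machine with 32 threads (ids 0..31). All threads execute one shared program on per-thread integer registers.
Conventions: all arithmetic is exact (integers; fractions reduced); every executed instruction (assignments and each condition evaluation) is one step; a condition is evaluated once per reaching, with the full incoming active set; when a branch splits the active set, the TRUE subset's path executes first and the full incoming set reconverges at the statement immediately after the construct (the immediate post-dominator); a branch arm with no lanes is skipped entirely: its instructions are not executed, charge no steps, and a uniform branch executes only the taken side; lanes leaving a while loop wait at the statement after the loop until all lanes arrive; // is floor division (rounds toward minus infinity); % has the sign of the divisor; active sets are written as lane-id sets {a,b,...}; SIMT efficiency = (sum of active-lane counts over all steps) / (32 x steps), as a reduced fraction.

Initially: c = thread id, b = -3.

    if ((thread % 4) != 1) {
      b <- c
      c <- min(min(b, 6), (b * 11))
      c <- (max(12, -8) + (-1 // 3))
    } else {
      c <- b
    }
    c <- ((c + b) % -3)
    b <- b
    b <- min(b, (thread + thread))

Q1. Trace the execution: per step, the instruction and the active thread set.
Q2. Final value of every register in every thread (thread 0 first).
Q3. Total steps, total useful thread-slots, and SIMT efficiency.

step 0: eval ((thread % 4) != 1)     {0,1,2,3,4,5,6,7,8,9,10,11,12,13,14,15,16,17,18,19,20,21,22,23,24,25,26,27,28,29,30,31}
step 1: b <- c                       {0,2,3,4,6,7,8,10,11,12,14,15,16,18,19,20,22,23,24,26,27,28,30,31}
step 2: c <- min(min(b, 6), (b * 11)) {0,2,3,4,6,7,8,10,11,12,14,15,16,18,19,20,22,23,24,26,27,28,30,31}
step 3: c <- (max(12, -8) + (-1 // 3)) {0,2,3,4,6,7,8,10,11,12,14,15,16,18,19,20,22,23,24,26,27,28,30,31}
step 4: c <- b                       {1,5,9,13,17,21,25,29}
step 5: c <- ((c + b) % -3)          {0,1,2,3,4,5,6,7,8,9,10,11,12,13,14,15,16,17,18,19,20,21,22,23,24,25,26,27,28,29,30,31}
step 6: b <- b                       {0,1,2,3,4,5,6,7,8,9,10,11,12,13,14,15,16,17,18,19,20,21,22,23,24,25,26,27,28,29,30,31}
step 7: b <- min(b, (thread + thread)) {0,1,2,3,4,5,6,7,8,9,10,11,12,13,14,15,16,17,18,19,20,21,22,23,24,25,26,27,28,29,30,31}

Answer: 8 steps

c: -1,0,-2,-1,0,0,-1,0,-2,0,0,-2,-1,0,-2,-1,0,0,-1,0,-2,0,0,-2,-1,0,-2,-1,0,0,-1,0
b: 0,-3,2,3,4,-3,6,7,8,-3,10,11,12,-3,14,15,16,-3,18,19,20,-3,22,23,24,-3,26,27,28,-3,30,31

steps = 8; useful = 208; efficiency = 208/256 = 13/16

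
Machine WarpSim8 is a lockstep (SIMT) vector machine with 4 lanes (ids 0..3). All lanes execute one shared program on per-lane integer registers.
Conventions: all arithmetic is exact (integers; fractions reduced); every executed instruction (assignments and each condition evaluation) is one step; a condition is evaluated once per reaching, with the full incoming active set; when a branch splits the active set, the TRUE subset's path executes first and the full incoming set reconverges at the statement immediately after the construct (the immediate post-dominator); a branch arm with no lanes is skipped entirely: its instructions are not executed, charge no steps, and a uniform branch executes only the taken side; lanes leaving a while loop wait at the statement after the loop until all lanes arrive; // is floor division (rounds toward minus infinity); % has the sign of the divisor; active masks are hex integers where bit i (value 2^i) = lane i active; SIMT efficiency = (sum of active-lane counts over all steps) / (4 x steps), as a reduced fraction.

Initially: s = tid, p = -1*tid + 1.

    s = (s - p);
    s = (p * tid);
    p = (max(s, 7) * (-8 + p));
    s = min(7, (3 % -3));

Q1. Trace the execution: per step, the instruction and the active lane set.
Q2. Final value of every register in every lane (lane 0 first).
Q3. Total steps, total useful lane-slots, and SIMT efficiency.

step 0: s <- (s - p)                 0xf
step 1: s <- (p * tid)               0xf
step 2: p <- (max(s, 7) * (-8 + p))  0xf
step 3: s <- min(7, (3 % -3))        0xf

Answer: 4 steps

s: 0,0,0,0
p: -49,-56,-63,-70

steps = 4; useful = 16; efficiency = 16/16 = 1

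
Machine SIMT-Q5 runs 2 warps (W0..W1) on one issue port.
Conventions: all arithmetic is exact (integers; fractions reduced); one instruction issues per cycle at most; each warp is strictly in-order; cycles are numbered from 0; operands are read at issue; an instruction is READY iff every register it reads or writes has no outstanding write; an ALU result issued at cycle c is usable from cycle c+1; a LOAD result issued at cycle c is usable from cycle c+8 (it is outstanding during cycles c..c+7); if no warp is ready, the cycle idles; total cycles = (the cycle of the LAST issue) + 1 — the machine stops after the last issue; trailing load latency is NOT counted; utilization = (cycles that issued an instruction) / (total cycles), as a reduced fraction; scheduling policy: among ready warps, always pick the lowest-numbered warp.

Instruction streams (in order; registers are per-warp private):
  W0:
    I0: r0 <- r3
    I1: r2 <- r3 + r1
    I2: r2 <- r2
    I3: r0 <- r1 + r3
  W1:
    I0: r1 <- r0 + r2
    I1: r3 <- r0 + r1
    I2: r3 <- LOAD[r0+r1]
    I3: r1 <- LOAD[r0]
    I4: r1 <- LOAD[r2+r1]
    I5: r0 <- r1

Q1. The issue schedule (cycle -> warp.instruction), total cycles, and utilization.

cycle 0: W0.I0
cycle 1: W0.I1
cycle 2: W0.I2
cycle 3: W0.I3
cycle 4: W1.I0
cycle 5: W1.I1
cycle 6: W1.I2
cycle 7: W1.I3
cycle 8: idle
cycle 9: idle
cycle 10: idle
cycle 11: idle
cycle 12: idle
cycle 13: idle
cycle 14: idle
cycle 15: W1.I4
cycle 16: idle
cycle 17: idle
cycle 18: idle
cycle 19: idle
cycle 20: idle
cycle 21: idle
cycle 22: idle
cycle 23: W1.I5

Answer: 24 cycles, utilization 5/12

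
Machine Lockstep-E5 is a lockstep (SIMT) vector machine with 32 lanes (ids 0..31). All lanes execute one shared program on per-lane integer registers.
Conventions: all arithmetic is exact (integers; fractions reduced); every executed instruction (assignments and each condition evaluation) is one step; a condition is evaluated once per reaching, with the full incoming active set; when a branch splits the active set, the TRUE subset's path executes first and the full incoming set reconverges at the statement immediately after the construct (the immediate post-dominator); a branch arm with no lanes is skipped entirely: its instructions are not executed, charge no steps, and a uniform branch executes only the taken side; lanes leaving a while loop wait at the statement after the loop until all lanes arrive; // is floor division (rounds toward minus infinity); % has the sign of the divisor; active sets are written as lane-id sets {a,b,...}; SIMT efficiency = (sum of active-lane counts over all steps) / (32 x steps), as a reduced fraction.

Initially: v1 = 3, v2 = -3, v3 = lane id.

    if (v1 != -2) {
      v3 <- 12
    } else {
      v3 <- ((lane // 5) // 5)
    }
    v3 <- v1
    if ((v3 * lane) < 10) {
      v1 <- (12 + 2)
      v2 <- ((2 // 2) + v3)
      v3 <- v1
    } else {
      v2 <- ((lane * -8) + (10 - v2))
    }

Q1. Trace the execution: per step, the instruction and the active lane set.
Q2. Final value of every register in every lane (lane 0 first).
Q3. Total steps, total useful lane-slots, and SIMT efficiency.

step 0: eval (v1 != -2)              {0,1,2,3,4,5,6,7,8,9,10,11,12,13,14,15,16,17,18,19,20,21,22,23,24,25,26,27,28,29,30,31}
step 1: v3 <- 12                     {0,1,2,3,4,5,6,7,8,9,10,11,12,13,14,15,16,17,18,19,20,21,22,23,24,25,26,27,28,29,30,31}
step 2: v3 <- v1                     {0,1,2,3,4,5,6,7,8,9,10,11,12,13,14,15,16,17,18,19,20,21,22,23,24,25,26,27,28,29,30,31}
step 3: eval ((v3 * lane) < 10)      {0,1,2,3,4,5,6,7,8,9,10,11,12,13,14,15,16,17,18,19,20,21,22,23,24,25,26,27,28,29,30,31}
step 4: v1 <- (12 + 2)               {0,1,2,3}
step 5: v2 <- ((2 // 2) + v3)        {0,1,2,3}
step 6: v3 <- v1                     {0,1,2,3}
step 7: v2 <- ((lane * -8) + (10 - v2)) {4,5,6,7,8,9,10,11,12,13,14,15,16,17,18,19,20,21,22,23,24,25,26,27,28,29,30,31}

Answer: 8 steps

v1: 14,14,14,14,3,3,3,3,3,3,3,3,3,3,3,3,3,3,3,3,3,3,3,3,3,3,3,3,3,3,3,3
v2: 4,4,4,4,-19,-27,-35,-43,-51,-59,-67,-75,-83,-91,-99,-107,-115,-123,-131,-139,-147,-155,-163,-171,-179,-187,-195,-203,-211,-219,-227,-235
v3: 14,14,14,14,3,3,3,3,3,3,3,3,3,3,3,3,3,3,3,3,3,3,3,3,3,3,3,3,3,3,3,3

steps = 8; useful = 168; efficiency = 168/256 = 21/32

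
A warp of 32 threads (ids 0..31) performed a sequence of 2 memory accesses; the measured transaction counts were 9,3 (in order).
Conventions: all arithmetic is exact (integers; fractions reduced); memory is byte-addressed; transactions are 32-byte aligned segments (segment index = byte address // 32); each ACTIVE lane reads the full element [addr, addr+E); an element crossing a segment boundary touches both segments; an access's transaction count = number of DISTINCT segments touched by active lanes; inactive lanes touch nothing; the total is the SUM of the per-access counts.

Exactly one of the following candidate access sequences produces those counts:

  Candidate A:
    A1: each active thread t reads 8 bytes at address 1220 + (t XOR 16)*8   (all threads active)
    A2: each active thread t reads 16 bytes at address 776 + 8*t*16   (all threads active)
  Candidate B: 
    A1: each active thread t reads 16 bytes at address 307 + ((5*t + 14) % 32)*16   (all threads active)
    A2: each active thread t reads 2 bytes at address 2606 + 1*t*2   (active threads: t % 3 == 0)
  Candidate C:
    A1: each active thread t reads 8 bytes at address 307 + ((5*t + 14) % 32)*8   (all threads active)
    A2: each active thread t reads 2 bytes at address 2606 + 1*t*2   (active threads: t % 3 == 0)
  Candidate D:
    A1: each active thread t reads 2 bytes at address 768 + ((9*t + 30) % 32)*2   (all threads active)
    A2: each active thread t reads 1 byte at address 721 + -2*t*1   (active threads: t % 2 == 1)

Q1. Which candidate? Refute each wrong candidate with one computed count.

A: A2 gives 32 transactions, not 3
B: A1 gives 17 transactions, not 9
D: A1 gives 2 transactions, not 9
C: all counts match (9,3)

Answer: C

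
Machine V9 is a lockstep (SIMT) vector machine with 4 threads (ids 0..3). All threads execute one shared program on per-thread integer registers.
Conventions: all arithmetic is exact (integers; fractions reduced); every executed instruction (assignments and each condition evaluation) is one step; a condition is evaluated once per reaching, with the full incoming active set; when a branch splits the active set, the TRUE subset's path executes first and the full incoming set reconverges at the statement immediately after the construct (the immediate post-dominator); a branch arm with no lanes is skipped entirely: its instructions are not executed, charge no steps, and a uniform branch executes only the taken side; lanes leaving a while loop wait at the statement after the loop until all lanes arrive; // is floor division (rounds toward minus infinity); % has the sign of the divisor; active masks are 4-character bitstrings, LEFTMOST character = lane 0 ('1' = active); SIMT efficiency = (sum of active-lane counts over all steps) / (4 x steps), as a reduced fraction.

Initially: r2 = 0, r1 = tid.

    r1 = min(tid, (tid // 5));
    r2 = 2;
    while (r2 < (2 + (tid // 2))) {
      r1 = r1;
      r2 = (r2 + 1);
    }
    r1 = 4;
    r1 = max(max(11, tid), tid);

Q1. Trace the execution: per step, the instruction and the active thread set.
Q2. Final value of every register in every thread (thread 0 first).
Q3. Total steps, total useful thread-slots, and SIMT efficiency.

step 0: r1 <- min(tid, (tid // 5))   1111
step 1: r2 <- 2                      1111
step 2: eval (r2 < (2 + (tid // 2))) 1111
step 3: r1 <- r1                     0011
step 4: r2 <- (r2 + 1)               0011
step 5: eval (r2 < (2 + (tid // 2))) 0011
step 6: r1 <- 4                      1111
step 7: r1 <- max(max(11, tid), tid) 1111

Answer: 8 steps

r2: 2,2,3,3
r1: 11,11,11,11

steps = 8; useful = 26; efficiency = 26/32 = 13/16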